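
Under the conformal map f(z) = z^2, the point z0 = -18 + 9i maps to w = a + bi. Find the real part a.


Step 1: z0 = -18 + 9i
Step 2: z0^2 = (-18)^2 - 9^2 - 324i
Step 3: real part = 324 - 81 = 243

243


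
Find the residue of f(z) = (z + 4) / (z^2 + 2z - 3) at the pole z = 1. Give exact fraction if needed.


Step 1: Q(z) = z^2 + 2z - 3 = (z - 1)(z + 3)
Step 2: Q'(z) = 2z + 2
Step 3: Q'(1) = 4, P(1) = 5
Step 4: Res = P(1)/Q'(1) = 5/4 = 5/4

5/4


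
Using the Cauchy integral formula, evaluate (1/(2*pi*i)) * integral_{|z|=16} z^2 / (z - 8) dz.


Step 1: f(z) = z^2, a = 8 is inside |z| = 16
Step 2: By Cauchy integral formula: (1/(2pi*i)) * integral = f(a)
Step 3: f(8) = 8^2 = 64

64


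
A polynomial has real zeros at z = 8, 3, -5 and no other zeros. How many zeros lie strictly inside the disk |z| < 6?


Step 1: Check each root:
  z = 8: |8| = 8 >= 6
  z = 3: |3| = 3 < 6
  z = -5: |-5| = 5 < 6
Step 2: Count = 2

2


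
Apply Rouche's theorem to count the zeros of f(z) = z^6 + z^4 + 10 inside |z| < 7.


Step 1: On |z| = 7 the three terms have sizes |z^6| = 7^6 = 117649, |z^4| = 7^4 = 2401, |10| = 10
Step 2: The dominant term is g(z) = z^6; let h(z) = z^4 + 10 so f = g + h
Step 3: On |z| = 7: |g| = 117649 and |h| <= 2401 + 10 = 2411
Step 4: Since 117649 > 2411, |h| < |g| on |z| = 7, so by Rouche f has the same number of zeros as g inside |z| < 7
Step 5: g(z) = z^6 has 6 zeros (all at the origin) inside |z| < 7. Answer = 6

6


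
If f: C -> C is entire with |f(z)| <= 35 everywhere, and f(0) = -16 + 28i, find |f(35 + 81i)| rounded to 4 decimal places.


Step 1: By Liouville's theorem, a bounded entire function is constant.
Step 2: f(z) = f(0) = -16 + 28i for all z.
Step 3: |f(w)| = |-16 + 28i| = sqrt(256 + 784)
Step 4: = 32.249

32.249


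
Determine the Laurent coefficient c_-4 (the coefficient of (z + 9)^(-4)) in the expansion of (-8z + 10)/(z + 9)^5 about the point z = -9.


Step 1: Write the numerator in powers of (z + 9): -8z + 10 = -8(z + 9) + (-8*(-9) + 10) = -8(z + 9) + 82
Step 2: Divide by (z + 9)^5: f(z) = 82(z + 9)^(-5) - 8(z + 9)^(-4)
Step 3: This finite sum is the Laurent series of f about z = -9.
Step 4: Coefficient of (z + 9)^(-4) = coefficient of (z + 9) in the re-centred numerator = -8

-8


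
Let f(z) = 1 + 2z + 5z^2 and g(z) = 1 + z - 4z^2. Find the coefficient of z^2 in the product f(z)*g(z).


Step 1: z^2 term in f*g comes from: (1)*(-4z^2) + (2z)*(z) + (5z^2)*(1)
Step 2: = -4 + 2 + 5
Step 3: = 3

3


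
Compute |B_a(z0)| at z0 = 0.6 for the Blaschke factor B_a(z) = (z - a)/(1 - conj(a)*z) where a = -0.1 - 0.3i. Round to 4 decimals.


Step 1: Numerator z0 - a = 0.6 - (-0.1 - 0.3i) = 0.7 + 0.3i
Step 2: Denominator 1 - conj(a)*z0 = 1 - (-0.1 + 0.3i)*0.6 = 1.06 - 0.18i
Step 3: |z0 - a|^2 = 0.7^2 + 0.3^2 = 0.58; |1 - conj(a)*z0|^2 = 1.06^2 + (-0.18)^2 = 1.156
Step 4: |B_a(0.6)| = sqrt(0.58 / 1.156) = sqrt(0.50173)
Step 5: = 0.7083

0.7083


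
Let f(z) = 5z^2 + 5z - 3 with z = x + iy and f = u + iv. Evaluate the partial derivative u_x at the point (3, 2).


Step 1: f(z) = 5(x+iy)^2 + 5(x+iy) - 3
Step 2: u = 5(x^2 - y^2) + 5x - 3
Step 3: u_x = 10x + 5
Step 4: At (3, 2): u_x = 30 + 5 = 35

35


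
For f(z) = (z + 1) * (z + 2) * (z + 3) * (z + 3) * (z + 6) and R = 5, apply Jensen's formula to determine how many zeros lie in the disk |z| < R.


Jensen's formula: (1/2pi)*integral log|f(Re^it)|dt = log|f(0)| + sum_{|a_k|<R} log(R/|a_k|)
Step 1: f(0) = 1 * 2 * 3 * 3 * 6 = 108
Step 2: log|f(0)| = log|-1| + log|-2| + log|-3| + log|-3| + log|-6| = 4.6821
Step 3: Zeros inside |z| < 5: -1, -2, -3, -3
Step 4: Jensen sum = log(5/1) + log(5/2) + log(5/3) + log(5/3) = 3.5474
Step 5: n(R) = number of terms in the Jensen sum = count of zeros inside |z| < 5 = 4

4


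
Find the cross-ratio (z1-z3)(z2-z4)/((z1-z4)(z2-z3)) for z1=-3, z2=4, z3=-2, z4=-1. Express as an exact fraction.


Step 1: (z1-z3)(z2-z4) = (-1) * 5 = -5
Step 2: (z1-z4)(z2-z3) = (-2) * 6 = -12
Step 3: Cross-ratio = 5/12 = 5/12

5/12


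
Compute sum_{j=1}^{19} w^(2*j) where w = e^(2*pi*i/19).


Step 1: The sum sum_{j=1}^{n} w^(k*j) equals n if n | k, else 0.
Step 2: Here n = 19, k = 2
Step 3: Does n divide k? 19 | 2 -> False
Step 4: Sum = 0

0


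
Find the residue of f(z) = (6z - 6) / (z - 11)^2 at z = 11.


Step 1: Pole of order 2 at z = 11
Step 2: Res = lim d/dz [(z - 11)^2 * f(z)] as z -> 11
Step 3: (z - 11)^2 * f(z) = 6z - 6
Step 4: d/dz[6z - 6] = 6

6


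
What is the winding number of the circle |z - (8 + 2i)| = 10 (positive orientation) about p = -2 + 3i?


Step 1: Center c = (8, 2), radius = 10
Step 2: |p - c|^2 = (-10)^2 + 1^2 = 101
Step 3: r^2 = 100
Step 4: |p-c| > r so winding number = 0

0


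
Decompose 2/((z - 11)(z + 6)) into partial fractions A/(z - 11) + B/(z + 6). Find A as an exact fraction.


Step 1: Multiply both sides by (z - 11) and set z = 11
Step 2: A = 2 / (11 + 6)
Step 3: A = 2 / 17
Step 4: A = 2/17

2/17


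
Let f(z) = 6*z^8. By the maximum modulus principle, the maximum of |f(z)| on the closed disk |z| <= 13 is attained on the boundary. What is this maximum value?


Step 1: On |z| = 13, |f(z)| = 6 * |z|^8 = 6 * 13^8
Step 2: By maximum modulus principle, maximum is on boundary.
Step 3: Maximum = 6 * 815730721 = 4894384326

4894384326


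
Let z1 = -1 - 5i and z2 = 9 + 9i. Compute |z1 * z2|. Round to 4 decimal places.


Step 1: |z1| = sqrt((-1)^2 + (-5)^2) = sqrt(26)
Step 2: |z2| = sqrt(9^2 + 9^2) = sqrt(162)
Step 3: |z1*z2| = |z1|*|z2| = sqrt(26) * sqrt(162) = sqrt(26 * 162) = sqrt(4212)
Step 4: = 64.8999

64.8999


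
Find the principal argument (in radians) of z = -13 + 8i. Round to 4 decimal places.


Step 1: z = -13 + 8i
Step 2: arg(z) = atan2(8, -13)
Step 3: arg(z) = 2.5899

2.5899


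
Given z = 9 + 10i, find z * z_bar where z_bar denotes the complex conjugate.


Step 1: conj(z) = 9 - 10i
Step 2: z * conj(z) = 9^2 + 10^2
Step 3: = 81 + 100 = 181

181


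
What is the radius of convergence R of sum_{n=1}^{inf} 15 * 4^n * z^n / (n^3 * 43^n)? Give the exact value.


Step 1: General term a_n = 15 * 4^n / (n^3 * 43^n)
Step 2: By the root test, |a_n|^(1/n) = 15^(1/n) * 4 / (n^(3/n) * 43) -> 4/43 as n -> infinity (since 15^(1/n) -> 1 and n^(3/n) -> 1)
Step 3: R = 1/lim|a_n|^(1/n) = 43/4

43/4


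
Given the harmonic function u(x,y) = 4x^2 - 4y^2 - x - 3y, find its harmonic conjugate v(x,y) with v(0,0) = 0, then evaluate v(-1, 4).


Step 1: v_x = -u_y = 8y + 3
Step 2: v_y = u_x = 8x - 1
Step 3: v = 8xy + 3x - y + C
Step 4: v(0,0) = 0 => C = 0
Step 5: v(-1, 4) = -39

-39


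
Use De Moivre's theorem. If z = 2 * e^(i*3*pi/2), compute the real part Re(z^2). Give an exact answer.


Step 1: By De Moivre's theorem, z^2 = 2^2 * e^(i*2*3*pi/2) = 4 * (cos(3*pi) + i*sin(3*pi))
Step 2: |z|^2 = 2^2 = 4
Step 3: Reduce the angle mod 2*pi: 3*pi - 2*pi = pi
Step 4: cos(pi) = -1
Step 5: Re(z^2) = 4 * (-1) = -4

-4


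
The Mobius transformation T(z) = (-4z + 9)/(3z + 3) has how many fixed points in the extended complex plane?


Step 1: Fixed points satisfy T(z) = z
Step 2: 3z^2 + 7z - 9 = 0
Step 3: Discriminant = 7^2 - 4*3*(-9) = 157
Step 4: Number of fixed points = 2

2


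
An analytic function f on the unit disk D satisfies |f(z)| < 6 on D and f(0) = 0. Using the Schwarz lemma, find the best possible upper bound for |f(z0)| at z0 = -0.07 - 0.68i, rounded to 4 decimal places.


Step 1: g = f/6 maps D -> D with g(0) = 0, so by the Schwarz lemma |g(z)| <= |z|, i.e. |f(z)| <= 6|z|; this is sharp (f(z) = 6z).
Step 2: |z0|^2 = (-0.07)^2 + (-0.68)^2 = 0.4673
Step 3: |z0| = sqrt(0.4673) = 0.683593
Step 4: Best bound = 6 * |z0| = 6 * 0.683593 = 4.1016

4.1016


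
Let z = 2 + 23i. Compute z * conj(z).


Step 1: conj(z) = 2 - 23i
Step 2: z * conj(z) = 2^2 + 23^2
Step 3: = 4 + 529 = 533

533


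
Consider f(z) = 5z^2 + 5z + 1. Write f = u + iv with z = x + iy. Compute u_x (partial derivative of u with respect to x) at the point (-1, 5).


Step 1: f(z) = 5(x+iy)^2 + 5(x+iy) + 1
Step 2: u = 5(x^2 - y^2) + 5x + 1
Step 3: u_x = 10x + 5
Step 4: At (-1, 5): u_x = -10 + 5 = -5

-5


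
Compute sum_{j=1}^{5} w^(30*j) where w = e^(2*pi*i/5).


Step 1: The sum sum_{j=1}^{n} w^(k*j) equals n if n | k, else 0.
Step 2: Here n = 5, k = 30
Step 3: Does n divide k? 5 | 30 -> True
Step 4: Sum = 5

5


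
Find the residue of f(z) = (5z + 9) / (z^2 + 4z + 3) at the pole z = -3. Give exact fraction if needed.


Step 1: Q(z) = z^2 + 4z + 3 = (z + 3)(z + 1)
Step 2: Q'(z) = 2z + 4
Step 3: Q'(-3) = -2, P(-3) = -6
Step 4: Res = P(-3)/Q'(-3) = -6/(-2) = 3

3


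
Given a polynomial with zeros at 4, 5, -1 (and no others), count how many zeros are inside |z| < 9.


Step 1: Check each root:
  z = 4: |4| = 4 < 9
  z = 5: |5| = 5 < 9
  z = -1: |-1| = 1 < 9
Step 2: Count = 3

3


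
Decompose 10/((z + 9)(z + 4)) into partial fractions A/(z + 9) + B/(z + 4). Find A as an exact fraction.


Step 1: Multiply both sides by (z + 9) and set z = -9
Step 2: A = 10 / (-9 + 4)
Step 3: A = 10 / (-5)
Step 4: A = -2

-2


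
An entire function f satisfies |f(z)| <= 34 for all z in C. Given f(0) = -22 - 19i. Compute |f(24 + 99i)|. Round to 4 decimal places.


Step 1: By Liouville's theorem, a bounded entire function is constant.
Step 2: f(z) = f(0) = -22 - 19i for all z.
Step 3: |f(w)| = |-22 - 19i| = sqrt(484 + 361)
Step 4: = 29.0689

29.0689


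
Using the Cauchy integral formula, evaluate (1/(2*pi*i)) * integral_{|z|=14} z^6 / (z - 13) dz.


Step 1: f(z) = z^6, a = 13 is inside |z| = 14
Step 2: By Cauchy integral formula: (1/(2pi*i)) * integral = f(a)
Step 3: f(13) = 13^6 = 4826809

4826809


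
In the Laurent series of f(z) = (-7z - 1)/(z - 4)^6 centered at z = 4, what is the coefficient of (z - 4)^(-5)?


Step 1: Write the numerator in powers of (z - 4): -7z - 1 = -7(z - 4) + (-7*4 - 1) = -7(z - 4) - 29
Step 2: Divide by (z - 4)^6: f(z) = -29(z - 4)^(-6) - 7(z - 4)^(-5)
Step 3: This finite sum is the Laurent series of f about z = 4.
Step 4: Coefficient of (z - 4)^(-5) = coefficient of (z - 4) in the re-centred numerator = -7

-7


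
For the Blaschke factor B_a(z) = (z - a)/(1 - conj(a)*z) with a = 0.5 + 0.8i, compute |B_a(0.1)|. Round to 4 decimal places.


Step 1: Numerator z0 - a = 0.1 - (0.5 + 0.8i) = -0.4 - 0.8i
Step 2: Denominator 1 - conj(a)*z0 = 1 - (0.5 - 0.8i)*0.1 = 0.95 + 0.08i
Step 3: |z0 - a|^2 = (-0.4)^2 + (-0.8)^2 = 0.8; |1 - conj(a)*z0|^2 = 0.95^2 + 0.08^2 = 0.9089
Step 4: |B_a(0.1)| = sqrt(0.8 / 0.9089) = sqrt(0.880185)
Step 5: = 0.9382

0.9382


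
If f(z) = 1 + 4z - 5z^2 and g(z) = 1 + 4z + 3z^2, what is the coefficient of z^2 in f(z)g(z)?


Step 1: z^2 term in f*g comes from: (1)*(3z^2) + (4z)*(4z) + (-5z^2)*(1)
Step 2: = 3 + 16 - 5
Step 3: = 14

14


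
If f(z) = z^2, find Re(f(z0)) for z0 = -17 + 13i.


Step 1: z0 = -17 + 13i
Step 2: z0^2 = (-17)^2 - 13^2 - 442i
Step 3: real part = 289 - 169 = 120

120


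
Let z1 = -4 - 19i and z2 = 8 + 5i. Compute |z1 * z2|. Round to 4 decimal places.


Step 1: |z1| = sqrt((-4)^2 + (-19)^2) = sqrt(377)
Step 2: |z2| = sqrt(8^2 + 5^2) = sqrt(89)
Step 3: |z1*z2| = |z1|*|z2| = sqrt(377) * sqrt(89) = sqrt(377 * 89) = sqrt(33553)
Step 4: = 183.1748

183.1748


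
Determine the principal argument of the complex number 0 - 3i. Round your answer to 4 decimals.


Step 1: z = 0 - 3i
Step 2: arg(z) = atan2(-3, 0)
Step 3: arg(z) = -1.5708

-1.5708


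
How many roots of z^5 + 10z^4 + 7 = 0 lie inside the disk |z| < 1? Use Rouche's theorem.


Step 1: On |z| = 1 the three terms have sizes |z^5| = 1^5 = 1, |10z^4| = 10*1^4 = 10, |7| = 7
Step 2: The dominant term is g(z) = 10z^4; let h(z) = z^5 + 7 so f = g + h
Step 3: On |z| = 1: |g| = 10 and |h| <= 1 + 7 = 8
Step 4: Since 10 > 8, |h| < |g| on |z| = 1, so by Rouche f has the same number of zeros as g inside |z| < 1
Step 5: g(z) = 10z^4 has 4 zeros (at the origin, multiplicity 4) inside |z| < 1. Answer = 4

4


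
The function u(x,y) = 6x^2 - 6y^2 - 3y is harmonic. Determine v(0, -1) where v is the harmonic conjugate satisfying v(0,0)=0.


Step 1: v_x = -u_y = 12y + 3
Step 2: v_y = u_x = 12x + 0
Step 3: v = 12xy + 3x + C
Step 4: v(0,0) = 0 => C = 0
Step 5: v(0, -1) = 0

0


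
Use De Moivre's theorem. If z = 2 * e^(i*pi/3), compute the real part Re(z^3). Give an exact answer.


Step 1: By De Moivre's theorem, z^3 = 2^3 * e^(i*3*pi/3) = 8 * (cos(pi) + i*sin(pi))
Step 2: |z|^3 = 2^3 = 8
Step 3: The angle pi already lies in [0, 2*pi)
Step 4: cos(pi) = -1
Step 5: Re(z^3) = 8 * (-1) = -8

-8


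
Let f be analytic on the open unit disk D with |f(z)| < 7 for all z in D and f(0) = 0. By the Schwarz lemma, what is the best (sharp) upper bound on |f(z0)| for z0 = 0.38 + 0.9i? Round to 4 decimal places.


Step 1: g = f/7 maps D -> D with g(0) = 0, so by the Schwarz lemma |g(z)| <= |z|, i.e. |f(z)| <= 7|z|; this is sharp (f(z) = 7z).
Step 2: |z0|^2 = 0.38^2 + 0.9^2 = 0.9544
Step 3: |z0| = sqrt(0.9544) = 0.976934
Step 4: Best bound = 7 * |z0| = 7 * 0.976934 = 6.8385

6.8385


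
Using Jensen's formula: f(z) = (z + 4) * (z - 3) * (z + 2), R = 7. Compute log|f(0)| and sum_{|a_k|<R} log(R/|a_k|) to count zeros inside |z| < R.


Jensen's formula: (1/2pi)*integral log|f(Re^it)|dt = log|f(0)| + sum_{|a_k|<R} log(R/|a_k|)
Step 1: f(0) = 4 * (-3) * 2 = -24
Step 2: log|f(0)| = log|-4| + log|3| + log|-2| = 3.1781
Step 3: Zeros inside |z| < 7: -4, 3, -2
Step 4: Jensen sum = log(7/4) + log(7/3) + log(7/2) = 2.6597
Step 5: n(R) = number of terms in the Jensen sum = count of zeros inside |z| < 7 = 3

3


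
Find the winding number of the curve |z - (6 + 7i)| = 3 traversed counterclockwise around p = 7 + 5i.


Step 1: Center c = (6, 7), radius = 3
Step 2: |p - c|^2 = 1^2 + (-2)^2 = 5
Step 3: r^2 = 9
Step 4: |p-c| < r so winding number = 1

1


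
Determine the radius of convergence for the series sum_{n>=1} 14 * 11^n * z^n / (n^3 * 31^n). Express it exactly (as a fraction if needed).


Step 1: General term a_n = 14 * 11^n / (n^3 * 31^n)
Step 2: By the root test, |a_n|^(1/n) = 14^(1/n) * 11 / (n^(3/n) * 31) -> 11/31 as n -> infinity (since 14^(1/n) -> 1 and n^(3/n) -> 1)
Step 3: R = 1/lim|a_n|^(1/n) = 31/11

31/11


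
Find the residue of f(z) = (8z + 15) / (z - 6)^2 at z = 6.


Step 1: Pole of order 2 at z = 6
Step 2: Res = lim d/dz [(z - 6)^2 * f(z)] as z -> 6
Step 3: (z - 6)^2 * f(z) = 8z + 15
Step 4: d/dz[8z + 15] = 8

8


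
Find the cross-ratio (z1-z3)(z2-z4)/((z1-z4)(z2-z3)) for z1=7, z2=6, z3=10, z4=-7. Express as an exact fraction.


Step 1: (z1-z3)(z2-z4) = (-3) * 13 = -39
Step 2: (z1-z4)(z2-z3) = 14 * (-4) = -56
Step 3: Cross-ratio = 39/56 = 39/56

39/56


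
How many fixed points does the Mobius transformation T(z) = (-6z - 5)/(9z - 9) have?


Step 1: Fixed points satisfy T(z) = z
Step 2: 9z^2 - 3z + 5 = 0
Step 3: Discriminant = (-3)^2 - 4*9*5 = -171
Step 4: Number of fixed points = 2

2


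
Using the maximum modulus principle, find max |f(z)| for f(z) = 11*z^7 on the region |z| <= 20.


Step 1: On |z| = 20, |f(z)| = 11 * |z|^7 = 11 * 20^7
Step 2: By maximum modulus principle, maximum is on boundary.
Step 3: Maximum = 11 * 1280000000 = 14080000000

14080000000


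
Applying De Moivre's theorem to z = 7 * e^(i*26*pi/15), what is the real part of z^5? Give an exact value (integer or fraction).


Step 1: By De Moivre's theorem, z^5 = 7^5 * e^(i*5*26*pi/15) = 16807 * (cos(26*pi/3) + i*sin(26*pi/3))
Step 2: |z|^5 = 7^5 = 16807
Step 3: Reduce the angle mod 2*pi: 26*pi/3 - 8*pi = 2*pi/3
Step 4: cos(2*pi/3) = -1/2
Step 5: Re(z^5) = 16807 * (-1/2) = -16807/2

-16807/2


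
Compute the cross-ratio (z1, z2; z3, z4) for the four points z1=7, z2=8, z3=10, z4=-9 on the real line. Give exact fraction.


Step 1: (z1-z3)(z2-z4) = (-3) * 17 = -51
Step 2: (z1-z4)(z2-z3) = 16 * (-2) = -32
Step 3: Cross-ratio = 51/32 = 51/32

51/32


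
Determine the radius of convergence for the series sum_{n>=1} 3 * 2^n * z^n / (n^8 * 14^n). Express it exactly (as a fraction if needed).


Step 1: General term a_n = 3 * 2^n / (n^8 * 14^n)
Step 2: By the root test, |a_n|^(1/n) = 3^(1/n) * 2 / (n^(8/n) * 14) -> 2/14 as n -> infinity (since 3^(1/n) -> 1 and n^(8/n) -> 1)
Step 3: R = 1/lim|a_n|^(1/n) = 14/2 = 7

7


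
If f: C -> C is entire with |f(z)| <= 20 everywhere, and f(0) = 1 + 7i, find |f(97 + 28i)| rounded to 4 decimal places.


Step 1: By Liouville's theorem, a bounded entire function is constant.
Step 2: f(z) = f(0) = 1 + 7i for all z.
Step 3: |f(w)| = |1 + 7i| = sqrt(1 + 49)
Step 4: = 7.0711

7.0711


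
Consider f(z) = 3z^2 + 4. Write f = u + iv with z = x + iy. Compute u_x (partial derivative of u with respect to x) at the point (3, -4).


Step 1: f(z) = 3(x+iy)^2 + 4
Step 2: u = 3(x^2 - y^2) + 4
Step 3: u_x = 6x + 0
Step 4: At (3, -4): u_x = 18 + 0 = 18

18


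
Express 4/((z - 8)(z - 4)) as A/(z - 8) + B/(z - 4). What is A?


Step 1: Multiply both sides by (z - 8) and set z = 8
Step 2: A = 4 / (8 - 4)
Step 3: A = 4 / 4
Step 4: A = 1

1


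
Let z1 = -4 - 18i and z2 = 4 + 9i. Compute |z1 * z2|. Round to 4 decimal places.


Step 1: |z1| = sqrt((-4)^2 + (-18)^2) = sqrt(340)
Step 2: |z2| = sqrt(4^2 + 9^2) = sqrt(97)
Step 3: |z1*z2| = |z1|*|z2| = sqrt(340) * sqrt(97) = sqrt(340 * 97) = sqrt(32980)
Step 4: = 181.604

181.604


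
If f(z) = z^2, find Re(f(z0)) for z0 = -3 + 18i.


Step 1: z0 = -3 + 18i
Step 2: z0^2 = (-3)^2 - 18^2 - 108i
Step 3: real part = 9 - 324 = -315

-315


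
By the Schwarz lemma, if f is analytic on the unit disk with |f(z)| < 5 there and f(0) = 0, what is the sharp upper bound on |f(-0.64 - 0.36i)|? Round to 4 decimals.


Step 1: g = f/5 maps D -> D with g(0) = 0, so by the Schwarz lemma |g(z)| <= |z|, i.e. |f(z)| <= 5|z|; this is sharp (f(z) = 5z).
Step 2: |z0|^2 = (-0.64)^2 + (-0.36)^2 = 0.5392
Step 3: |z0| = sqrt(0.5392) = 0.734302
Step 4: Best bound = 5 * |z0| = 5 * 0.734302 = 3.6715

3.6715


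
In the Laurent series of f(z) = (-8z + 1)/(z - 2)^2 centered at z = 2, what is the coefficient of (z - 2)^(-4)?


Step 1: Write the numerator in powers of (z - 2): -8z + 1 = -8(z - 2) + (-8*2 + 1) = -8(z - 2) - 15
Step 2: Divide by (z - 2)^2: f(z) = -15(z - 2)^(-2) - 8(z - 2)^(-1)
Step 3: This finite sum is the Laurent series of f about z = 2.
Step 4: Only the powers -2 and -1 appear, so the coefficient of (z - 2)^(-4) = 0

0


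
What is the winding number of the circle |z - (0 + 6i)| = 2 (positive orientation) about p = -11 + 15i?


Step 1: Center c = (0, 6), radius = 2
Step 2: |p - c|^2 = (-11)^2 + 9^2 = 202
Step 3: r^2 = 4
Step 4: |p-c| > r so winding number = 0

0


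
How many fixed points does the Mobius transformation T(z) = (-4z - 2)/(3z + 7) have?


Step 1: Fixed points satisfy T(z) = z
Step 2: 3z^2 + 11z + 2 = 0
Step 3: Discriminant = 11^2 - 4*3*2 = 97
Step 4: Number of fixed points = 2

2


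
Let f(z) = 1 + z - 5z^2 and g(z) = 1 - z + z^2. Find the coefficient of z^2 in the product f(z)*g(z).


Step 1: z^2 term in f*g comes from: (1)*(z^2) + (z)*(-z) + (-5z^2)*(1)
Step 2: = 1 - 1 - 5
Step 3: = -5

-5


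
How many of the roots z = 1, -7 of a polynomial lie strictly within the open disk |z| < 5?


Step 1: Check each root:
  z = 1: |1| = 1 < 5
  z = -7: |-7| = 7 >= 5
Step 2: Count = 1

1


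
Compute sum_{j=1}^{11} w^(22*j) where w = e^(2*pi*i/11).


Step 1: The sum sum_{j=1}^{n} w^(k*j) equals n if n | k, else 0.
Step 2: Here n = 11, k = 22
Step 3: Does n divide k? 11 | 22 -> True
Step 4: Sum = 11

11


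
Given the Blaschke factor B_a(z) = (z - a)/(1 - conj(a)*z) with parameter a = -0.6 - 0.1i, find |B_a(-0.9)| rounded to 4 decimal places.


Step 1: Numerator z0 - a = -0.9 - (-0.6 - 0.1i) = -0.3 + 0.1i
Step 2: Denominator 1 - conj(a)*z0 = 1 - (-0.6 + 0.1i)*(-0.9) = 0.46 + 0.09i
Step 3: |z0 - a|^2 = (-0.3)^2 + 0.1^2 = 0.1; |1 - conj(a)*z0|^2 = 0.46^2 + 0.09^2 = 0.2197
Step 4: |B_a(-0.9)| = sqrt(0.1 / 0.2197) = sqrt(0.455166)
Step 5: = 0.6747

0.6747


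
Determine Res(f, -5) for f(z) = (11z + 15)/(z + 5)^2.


Step 1: Pole of order 2 at z = -5
Step 2: Res = lim d/dz [(z + 5)^2 * f(z)] as z -> -5
Step 3: (z + 5)^2 * f(z) = 11z + 15
Step 4: d/dz[11z + 15] = 11

11


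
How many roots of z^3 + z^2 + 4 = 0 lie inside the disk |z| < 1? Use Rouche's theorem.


Step 1: On |z| = 1 the three terms have sizes |z^3| = 1^3 = 1, |z^2| = 1^2 = 1, |4| = 4
Step 2: The dominant term is g(z) = 4; let h(z) = z^3 + z^2 so f = g + h
Step 3: On |z| = 1: |g| = 4 and |h| <= 1 + 1 = 2
Step 4: Since 4 > 2, |h| < |g| on |z| = 1, so by Rouche f has the same number of zeros as g inside |z| < 1
Step 5: g(z) = 4 is a nonzero constant with no zeros inside |z| < 1. Answer = 0

0


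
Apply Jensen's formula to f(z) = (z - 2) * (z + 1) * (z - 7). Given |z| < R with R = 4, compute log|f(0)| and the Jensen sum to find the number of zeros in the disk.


Jensen's formula: (1/2pi)*integral log|f(Re^it)|dt = log|f(0)| + sum_{|a_k|<R} log(R/|a_k|)
Step 1: f(0) = (-2) * 1 * (-7) = 14
Step 2: log|f(0)| = log|2| + log|-1| + log|7| = 2.6391
Step 3: Zeros inside |z| < 4: 2, -1
Step 4: Jensen sum = log(4/2) + log(4/1) = 2.0794
Step 5: n(R) = number of terms in the Jensen sum = count of zeros inside |z| < 4 = 2

2


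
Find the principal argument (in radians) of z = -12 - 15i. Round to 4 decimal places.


Step 1: z = -12 - 15i
Step 2: arg(z) = atan2(-15, -12)
Step 3: arg(z) = -2.2455

-2.2455


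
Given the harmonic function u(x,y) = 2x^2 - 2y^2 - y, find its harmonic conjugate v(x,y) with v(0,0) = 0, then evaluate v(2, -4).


Step 1: v_x = -u_y = 4y + 1
Step 2: v_y = u_x = 4x + 0
Step 3: v = 4xy + x + C
Step 4: v(0,0) = 0 => C = 0
Step 5: v(2, -4) = -30

-30


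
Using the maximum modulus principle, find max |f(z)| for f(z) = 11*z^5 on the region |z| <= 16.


Step 1: On |z| = 16, |f(z)| = 11 * |z|^5 = 11 * 16^5
Step 2: By maximum modulus principle, maximum is on boundary.
Step 3: Maximum = 11 * 1048576 = 11534336

11534336


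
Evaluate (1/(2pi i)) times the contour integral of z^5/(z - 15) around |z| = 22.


Step 1: f(z) = z^5, a = 15 is inside |z| = 22
Step 2: By Cauchy integral formula: (1/(2pi*i)) * integral = f(a)
Step 3: f(15) = 15^5 = 759375

759375


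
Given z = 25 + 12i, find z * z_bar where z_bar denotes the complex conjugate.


Step 1: conj(z) = 25 - 12i
Step 2: z * conj(z) = 25^2 + 12^2
Step 3: = 625 + 144 = 769

769


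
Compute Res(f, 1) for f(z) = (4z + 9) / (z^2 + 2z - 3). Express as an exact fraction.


Step 1: Q(z) = z^2 + 2z - 3 = (z - 1)(z + 3)
Step 2: Q'(z) = 2z + 2
Step 3: Q'(1) = 4, P(1) = 13
Step 4: Res = P(1)/Q'(1) = 13/4 = 13/4

13/4


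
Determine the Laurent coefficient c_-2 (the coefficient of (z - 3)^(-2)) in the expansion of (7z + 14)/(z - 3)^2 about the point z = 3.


Step 1: Write the numerator in powers of (z - 3): 7z + 14 = 7(z - 3) + (7*3 + 14) = 7(z - 3) + 35
Step 2: Divide by (z - 3)^2: f(z) = 35(z - 3)^(-2) + 7(z - 3)^(-1)
Step 3: This finite sum is the Laurent series of f about z = 3.
Step 4: Coefficient of (z - 3)^(-2) = 7*3 + 14 = 35

35


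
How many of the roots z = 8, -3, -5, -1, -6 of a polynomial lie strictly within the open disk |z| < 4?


Step 1: Check each root:
  z = 8: |8| = 8 >= 4
  z = -3: |-3| = 3 < 4
  z = -5: |-5| = 5 >= 4
  z = -1: |-1| = 1 < 4
  z = -6: |-6| = 6 >= 4
Step 2: Count = 2

2


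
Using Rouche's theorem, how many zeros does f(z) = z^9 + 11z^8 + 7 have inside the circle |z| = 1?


Step 1: On |z| = 1 the three terms have sizes |z^9| = 1^9 = 1, |11z^8| = 11*1^8 = 11, |7| = 7
Step 2: The dominant term is g(z) = 11z^8; let h(z) = z^9 + 7 so f = g + h
Step 3: On |z| = 1: |g| = 11 and |h| <= 1 + 7 = 8
Step 4: Since 11 > 8, |h| < |g| on |z| = 1, so by Rouche f has the same number of zeros as g inside |z| < 1
Step 5: g(z) = 11z^8 has 8 zeros (at the origin, multiplicity 8) inside |z| < 1. Answer = 8

8


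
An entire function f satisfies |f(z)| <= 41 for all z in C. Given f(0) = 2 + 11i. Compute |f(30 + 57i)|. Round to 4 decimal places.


Step 1: By Liouville's theorem, a bounded entire function is constant.
Step 2: f(z) = f(0) = 2 + 11i for all z.
Step 3: |f(w)| = |2 + 11i| = sqrt(4 + 121)
Step 4: = 11.1803

11.1803


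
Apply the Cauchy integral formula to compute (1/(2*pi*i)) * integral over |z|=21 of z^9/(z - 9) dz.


Step 1: f(z) = z^9, a = 9 is inside |z| = 21
Step 2: By Cauchy integral formula: (1/(2pi*i)) * integral = f(a)
Step 3: f(9) = 9^9 = 387420489

387420489


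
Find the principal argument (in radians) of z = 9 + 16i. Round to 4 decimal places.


Step 1: z = 9 + 16i
Step 2: arg(z) = atan2(16, 9)
Step 3: arg(z) = 1.0584

1.0584


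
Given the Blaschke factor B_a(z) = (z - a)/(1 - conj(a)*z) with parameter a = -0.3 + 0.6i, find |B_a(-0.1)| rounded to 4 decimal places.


Step 1: Numerator z0 - a = -0.1 - (-0.3 + 0.6i) = 0.2 - 0.6i
Step 2: Denominator 1 - conj(a)*z0 = 1 - (-0.3 - 0.6i)*(-0.1) = 0.97 - 0.06i
Step 3: |z0 - a|^2 = 0.2^2 + (-0.6)^2 = 0.4; |1 - conj(a)*z0|^2 = 0.97^2 + (-0.06)^2 = 0.9445
Step 4: |B_a(-0.1)| = sqrt(0.4 / 0.9445) = sqrt(0.423504)
Step 5: = 0.6508

0.6508


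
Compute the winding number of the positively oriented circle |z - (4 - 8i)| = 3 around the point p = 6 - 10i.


Step 1: Center c = (4, -8), radius = 3
Step 2: |p - c|^2 = 2^2 + (-2)^2 = 8
Step 3: r^2 = 9
Step 4: |p-c| < r so winding number = 1

1


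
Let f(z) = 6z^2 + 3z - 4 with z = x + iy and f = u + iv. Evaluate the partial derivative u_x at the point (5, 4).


Step 1: f(z) = 6(x+iy)^2 + 3(x+iy) - 4
Step 2: u = 6(x^2 - y^2) + 3x - 4
Step 3: u_x = 12x + 3
Step 4: At (5, 4): u_x = 60 + 3 = 63

63


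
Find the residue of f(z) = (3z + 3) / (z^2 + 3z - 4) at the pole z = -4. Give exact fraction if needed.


Step 1: Q(z) = z^2 + 3z - 4 = (z + 4)(z - 1)
Step 2: Q'(z) = 2z + 3
Step 3: Q'(-4) = -5, P(-4) = -9
Step 4: Res = P(-4)/Q'(-4) = -9/(-5) = 9/5

9/5


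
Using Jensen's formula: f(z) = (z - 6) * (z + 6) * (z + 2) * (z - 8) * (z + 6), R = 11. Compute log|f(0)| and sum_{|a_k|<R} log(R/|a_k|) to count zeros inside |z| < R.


Jensen's formula: (1/2pi)*integral log|f(Re^it)|dt = log|f(0)| + sum_{|a_k|<R} log(R/|a_k|)
Step 1: f(0) = (-6) * 6 * 2 * (-8) * 6 = 3456
Step 2: log|f(0)| = log|6| + log|-6| + log|-2| + log|8| + log|-6| = 8.1479
Step 3: Zeros inside |z| < 11: 6, -6, -2, 8, -6
Step 4: Jensen sum = log(11/6) + log(11/6) + log(11/2) + log(11/8) + log(11/6) = 3.8416
Step 5: n(R) = number of terms in the Jensen sum = count of zeros inside |z| < 11 = 5

5


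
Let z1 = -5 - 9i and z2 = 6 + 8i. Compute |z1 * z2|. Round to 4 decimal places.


Step 1: |z1| = sqrt((-5)^2 + (-9)^2) = sqrt(106)
Step 2: |z2| = sqrt(6^2 + 8^2) = sqrt(100)
Step 3: |z1*z2| = |z1|*|z2| = sqrt(106) * sqrt(100) = sqrt(106 * 100) = sqrt(10600)
Step 4: = 102.9563

102.9563


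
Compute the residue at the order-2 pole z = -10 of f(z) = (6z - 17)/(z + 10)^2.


Step 1: Pole of order 2 at z = -10
Step 2: Res = lim d/dz [(z + 10)^2 * f(z)] as z -> -10
Step 3: (z + 10)^2 * f(z) = 6z - 17
Step 4: d/dz[6z - 17] = 6

6


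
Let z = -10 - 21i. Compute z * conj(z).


Step 1: conj(z) = -10 + 21i
Step 2: z * conj(z) = (-10)^2 + (-21)^2
Step 3: = 100 + 441 = 541

541


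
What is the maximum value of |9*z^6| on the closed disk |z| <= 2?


Step 1: On |z| = 2, |f(z)| = 9 * |z|^6 = 9 * 2^6
Step 2: By maximum modulus principle, maximum is on boundary.
Step 3: Maximum = 9 * 64 = 576

576


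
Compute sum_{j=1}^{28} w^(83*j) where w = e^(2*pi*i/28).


Step 1: The sum sum_{j=1}^{n} w^(k*j) equals n if n | k, else 0.
Step 2: Here n = 28, k = 83
Step 3: Does n divide k? 28 | 83 -> False
Step 4: Sum = 0

0


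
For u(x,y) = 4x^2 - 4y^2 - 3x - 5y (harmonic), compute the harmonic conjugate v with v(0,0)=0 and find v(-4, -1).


Step 1: v_x = -u_y = 8y + 5
Step 2: v_y = u_x = 8x - 3
Step 3: v = 8xy + 5x - 3y + C
Step 4: v(0,0) = 0 => C = 0
Step 5: v(-4, -1) = 15

15


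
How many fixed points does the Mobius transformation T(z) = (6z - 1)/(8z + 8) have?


Step 1: Fixed points satisfy T(z) = z
Step 2: 8z^2 + 2z + 1 = 0
Step 3: Discriminant = 2^2 - 4*8*1 = -28
Step 4: Number of fixed points = 2

2


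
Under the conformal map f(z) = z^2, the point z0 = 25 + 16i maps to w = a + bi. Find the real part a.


Step 1: z0 = 25 + 16i
Step 2: z0^2 = 25^2 - 16^2 + 800i
Step 3: real part = 625 - 256 = 369

369


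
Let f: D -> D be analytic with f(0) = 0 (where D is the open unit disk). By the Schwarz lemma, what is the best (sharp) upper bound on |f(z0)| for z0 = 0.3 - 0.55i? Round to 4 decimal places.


Step 1: Schwarz lemma: if f: D -> D is analytic with f(0) = 0, then |f(z)| <= |z| for all z in D, and this is sharp (f(z) = z).
Step 2: |z0|^2 = 0.3^2 + (-0.55)^2 = 0.3925
Step 3: |z0| = sqrt(0.3925) = 0.626498
Step 4: Best bound = |z0| = 0.6265

0.6265


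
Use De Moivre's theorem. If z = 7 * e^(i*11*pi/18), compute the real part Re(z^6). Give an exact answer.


Step 1: By De Moivre's theorem, z^6 = 7^6 * e^(i*6*11*pi/18) = 117649 * (cos(11*pi/3) + i*sin(11*pi/3))
Step 2: |z|^6 = 7^6 = 117649
Step 3: Reduce the angle mod 2*pi: 11*pi/3 - 2*pi = 5*pi/3
Step 4: cos(5*pi/3) = 1/2
Step 5: Re(z^6) = 117649 * 1/2 = 117649/2

117649/2


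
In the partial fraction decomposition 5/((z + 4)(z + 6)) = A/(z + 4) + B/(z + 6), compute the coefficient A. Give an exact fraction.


Step 1: Multiply both sides by (z + 4) and set z = -4
Step 2: A = 5 / (-4 + 6)
Step 3: A = 5 / 2
Step 4: A = 5/2

5/2


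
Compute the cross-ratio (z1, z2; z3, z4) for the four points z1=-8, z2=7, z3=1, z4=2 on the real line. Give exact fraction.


Step 1: (z1-z3)(z2-z4) = (-9) * 5 = -45
Step 2: (z1-z4)(z2-z3) = (-10) * 6 = -60
Step 3: Cross-ratio = 45/60 = 3/4

3/4


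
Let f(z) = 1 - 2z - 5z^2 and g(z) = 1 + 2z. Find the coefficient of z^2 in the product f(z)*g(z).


Step 1: z^2 term in f*g comes from: (1)*(0) + (-2z)*(2z) + (-5z^2)*(1)
Step 2: = 0 - 4 - 5
Step 3: = -9

-9


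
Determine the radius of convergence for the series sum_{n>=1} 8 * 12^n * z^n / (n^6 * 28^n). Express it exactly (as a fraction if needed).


Step 1: General term a_n = 8 * 12^n / (n^6 * 28^n)
Step 2: By the root test, |a_n|^(1/n) = 8^(1/n) * 12 / (n^(6/n) * 28) -> 12/28 as n -> infinity (since 8^(1/n) -> 1 and n^(6/n) -> 1)
Step 3: R = 1/lim|a_n|^(1/n) = 28/12 = 7/3

7/3


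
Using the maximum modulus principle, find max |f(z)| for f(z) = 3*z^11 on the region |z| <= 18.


Step 1: On |z| = 18, |f(z)| = 3 * |z|^11 = 3 * 18^11
Step 2: By maximum modulus principle, maximum is on boundary.
Step 3: Maximum = 3 * 64268410079232 = 192805230237696

192805230237696


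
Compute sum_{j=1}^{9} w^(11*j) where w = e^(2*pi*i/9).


Step 1: The sum sum_{j=1}^{n} w^(k*j) equals n if n | k, else 0.
Step 2: Here n = 9, k = 11
Step 3: Does n divide k? 9 | 11 -> False
Step 4: Sum = 0

0


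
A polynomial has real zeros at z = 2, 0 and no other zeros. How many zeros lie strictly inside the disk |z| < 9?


Step 1: Check each root:
  z = 2: |2| = 2 < 9
  z = 0: |0| = 0 < 9
Step 2: Count = 2

2


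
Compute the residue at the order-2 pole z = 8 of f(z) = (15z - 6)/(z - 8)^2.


Step 1: Pole of order 2 at z = 8
Step 2: Res = lim d/dz [(z - 8)^2 * f(z)] as z -> 8
Step 3: (z - 8)^2 * f(z) = 15z - 6
Step 4: d/dz[15z - 6] = 15

15


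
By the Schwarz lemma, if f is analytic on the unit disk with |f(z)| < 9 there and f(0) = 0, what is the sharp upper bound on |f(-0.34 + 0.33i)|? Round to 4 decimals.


Step 1: g = f/9 maps D -> D with g(0) = 0, so by the Schwarz lemma |g(z)| <= |z|, i.e. |f(z)| <= 9|z|; this is sharp (f(z) = 9z).
Step 2: |z0|^2 = (-0.34)^2 + 0.33^2 = 0.2245
Step 3: |z0| = sqrt(0.2245) = 0.473814
Step 4: Best bound = 9 * |z0| = 9 * 0.473814 = 4.2643

4.2643


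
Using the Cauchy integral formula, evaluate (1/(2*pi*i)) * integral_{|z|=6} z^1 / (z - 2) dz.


Step 1: f(z) = z^1, a = 2 is inside |z| = 6
Step 2: By Cauchy integral formula: (1/(2pi*i)) * integral = f(a)
Step 3: f(2) = 2^1 = 2

2


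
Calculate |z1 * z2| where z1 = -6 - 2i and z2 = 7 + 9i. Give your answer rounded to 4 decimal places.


Step 1: |z1| = sqrt((-6)^2 + (-2)^2) = sqrt(40)
Step 2: |z2| = sqrt(7^2 + 9^2) = sqrt(130)
Step 3: |z1*z2| = |z1|*|z2| = sqrt(40) * sqrt(130) = sqrt(40 * 130) = sqrt(5200)
Step 4: = 72.111

72.111


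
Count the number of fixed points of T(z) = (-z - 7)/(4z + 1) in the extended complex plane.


Step 1: Fixed points satisfy T(z) = z
Step 2: 4z^2 + 2z + 7 = 0
Step 3: Discriminant = 2^2 - 4*4*7 = -108
Step 4: Number of fixed points = 2

2


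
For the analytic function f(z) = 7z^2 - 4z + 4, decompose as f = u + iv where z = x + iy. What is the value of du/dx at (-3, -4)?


Step 1: f(z) = 7(x+iy)^2 - 4(x+iy) + 4
Step 2: u = 7(x^2 - y^2) - 4x + 4
Step 3: u_x = 14x - 4
Step 4: At (-3, -4): u_x = -42 - 4 = -46

-46


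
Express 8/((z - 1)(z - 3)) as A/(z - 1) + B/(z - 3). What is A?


Step 1: Multiply both sides by (z - 1) and set z = 1
Step 2: A = 8 / (1 - 3)
Step 3: A = 8 / (-2)
Step 4: A = -4

-4


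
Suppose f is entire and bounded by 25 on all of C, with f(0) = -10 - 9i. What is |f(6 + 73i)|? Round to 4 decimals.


Step 1: By Liouville's theorem, a bounded entire function is constant.
Step 2: f(z) = f(0) = -10 - 9i for all z.
Step 3: |f(w)| = |-10 - 9i| = sqrt(100 + 81)
Step 4: = 13.4536

13.4536


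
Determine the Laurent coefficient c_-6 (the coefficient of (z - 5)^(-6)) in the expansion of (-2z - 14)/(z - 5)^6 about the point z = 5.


Step 1: Write the numerator in powers of (z - 5): -2z - 14 = -2(z - 5) + (-2*5 - 14) = -2(z - 5) - 24
Step 2: Divide by (z - 5)^6: f(z) = -24(z - 5)^(-6) - 2(z - 5)^(-5)
Step 3: This finite sum is the Laurent series of f about z = 5.
Step 4: Coefficient of (z - 5)^(-6) = -2*5 - 14 = -24

-24


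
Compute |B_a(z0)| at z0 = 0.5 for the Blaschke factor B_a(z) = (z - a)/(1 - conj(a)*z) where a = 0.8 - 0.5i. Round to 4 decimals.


Step 1: Numerator z0 - a = 0.5 - (0.8 - 0.5i) = -0.3 + 0.5i
Step 2: Denominator 1 - conj(a)*z0 = 1 - (0.8 + 0.5i)*0.5 = 0.6 - 0.25i
Step 3: |z0 - a|^2 = (-0.3)^2 + 0.5^2 = 0.34; |1 - conj(a)*z0|^2 = 0.6^2 + (-0.25)^2 = 0.4225
Step 4: |B_a(0.5)| = sqrt(0.34 / 0.4225) = sqrt(0.804734)
Step 5: = 0.8971

0.8971


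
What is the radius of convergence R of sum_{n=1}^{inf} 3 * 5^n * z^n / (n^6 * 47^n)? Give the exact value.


Step 1: General term a_n = 3 * 5^n / (n^6 * 47^n)
Step 2: By the root test, |a_n|^(1/n) = 3^(1/n) * 5 / (n^(6/n) * 47) -> 5/47 as n -> infinity (since 3^(1/n) -> 1 and n^(6/n) -> 1)
Step 3: R = 1/lim|a_n|^(1/n) = 47/5

47/5


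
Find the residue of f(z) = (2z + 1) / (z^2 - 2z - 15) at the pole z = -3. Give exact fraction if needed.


Step 1: Q(z) = z^2 - 2z - 15 = (z + 3)(z - 5)
Step 2: Q'(z) = 2z - 2
Step 3: Q'(-3) = -8, P(-3) = -5
Step 4: Res = P(-3)/Q'(-3) = -5/(-8) = 5/8

5/8


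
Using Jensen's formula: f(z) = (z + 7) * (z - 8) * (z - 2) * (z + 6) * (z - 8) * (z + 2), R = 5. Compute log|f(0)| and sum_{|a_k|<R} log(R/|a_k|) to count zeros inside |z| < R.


Jensen's formula: (1/2pi)*integral log|f(Re^it)|dt = log|f(0)| + sum_{|a_k|<R} log(R/|a_k|)
Step 1: f(0) = 7 * (-8) * (-2) * 6 * (-8) * 2 = -10752
Step 2: log|f(0)| = log|-7| + log|8| + log|2| + log|-6| + log|8| + log|-2| = 9.2828
Step 3: Zeros inside |z| < 5: 2, -2
Step 4: Jensen sum = log(5/2) + log(5/2) = 1.8326
Step 5: n(R) = number of terms in the Jensen sum = count of zeros inside |z| < 5 = 2

2


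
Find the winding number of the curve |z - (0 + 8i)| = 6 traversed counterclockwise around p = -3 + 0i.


Step 1: Center c = (0, 8), radius = 6
Step 2: |p - c|^2 = (-3)^2 + (-8)^2 = 73
Step 3: r^2 = 36
Step 4: |p-c| > r so winding number = 0

0


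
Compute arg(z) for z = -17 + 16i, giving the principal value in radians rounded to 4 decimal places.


Step 1: z = -17 + 16i
Step 2: arg(z) = atan2(16, -17)
Step 3: arg(z) = 2.3865

2.3865


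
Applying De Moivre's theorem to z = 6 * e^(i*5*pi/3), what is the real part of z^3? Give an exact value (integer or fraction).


Step 1: By De Moivre's theorem, z^3 = 6^3 * e^(i*3*5*pi/3) = 216 * (cos(5*pi) + i*sin(5*pi))
Step 2: |z|^3 = 6^3 = 216
Step 3: Reduce the angle mod 2*pi: 5*pi - 4*pi = pi
Step 4: cos(pi) = -1
Step 5: Re(z^3) = 216 * (-1) = -216

-216


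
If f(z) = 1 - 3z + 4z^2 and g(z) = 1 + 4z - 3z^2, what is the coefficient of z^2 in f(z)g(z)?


Step 1: z^2 term in f*g comes from: (1)*(-3z^2) + (-3z)*(4z) + (4z^2)*(1)
Step 2: = -3 - 12 + 4
Step 3: = -11

-11


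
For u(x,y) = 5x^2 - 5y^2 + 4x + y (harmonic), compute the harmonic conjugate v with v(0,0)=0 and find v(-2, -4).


Step 1: v_x = -u_y = 10y - 1
Step 2: v_y = u_x = 10x + 4
Step 3: v = 10xy - x + 4y + C
Step 4: v(0,0) = 0 => C = 0
Step 5: v(-2, -4) = 66

66


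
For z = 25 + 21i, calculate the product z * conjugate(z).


Step 1: conj(z) = 25 - 21i
Step 2: z * conj(z) = 25^2 + 21^2
Step 3: = 625 + 441 = 1066

1066


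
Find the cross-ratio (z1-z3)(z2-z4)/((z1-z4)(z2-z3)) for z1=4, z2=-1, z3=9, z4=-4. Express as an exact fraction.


Step 1: (z1-z3)(z2-z4) = (-5) * 3 = -15
Step 2: (z1-z4)(z2-z3) = 8 * (-10) = -80
Step 3: Cross-ratio = 15/80 = 3/16

3/16


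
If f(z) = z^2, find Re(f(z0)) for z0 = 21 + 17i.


Step 1: z0 = 21 + 17i
Step 2: z0^2 = 21^2 - 17^2 + 714i
Step 3: real part = 441 - 289 = 152

152


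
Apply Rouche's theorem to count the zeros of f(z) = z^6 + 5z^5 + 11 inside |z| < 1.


Step 1: On |z| = 1 the three terms have sizes |z^6| = 1^6 = 1, |5z^5| = 5*1^5 = 5, |11| = 11
Step 2: The dominant term is g(z) = 11; let h(z) = z^6 + 5z^5 so f = g + h
Step 3: On |z| = 1: |g| = 11 and |h| <= 1 + 5 = 6
Step 4: Since 11 > 6, |h| < |g| on |z| = 1, so by Rouche f has the same number of zeros as g inside |z| < 1
Step 5: g(z) = 11 is a nonzero constant with no zeros inside |z| < 1. Answer = 0

0


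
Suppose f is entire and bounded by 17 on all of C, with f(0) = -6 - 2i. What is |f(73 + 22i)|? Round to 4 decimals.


Step 1: By Liouville's theorem, a bounded entire function is constant.
Step 2: f(z) = f(0) = -6 - 2i for all z.
Step 3: |f(w)| = |-6 - 2i| = sqrt(36 + 4)
Step 4: = 6.3246

6.3246


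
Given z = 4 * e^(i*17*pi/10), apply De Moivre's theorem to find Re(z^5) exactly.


Step 1: By De Moivre's theorem, z^5 = 4^5 * e^(i*5*17*pi/10) = 1024 * (cos(17*pi/2) + i*sin(17*pi/2))
Step 2: |z|^5 = 4^5 = 1024
Step 3: Reduce the angle mod 2*pi: 17*pi/2 - 8*pi = pi/2
Step 4: cos(pi/2) = 0
Step 5: Re(z^5) = 1024 * 0 = 0

0


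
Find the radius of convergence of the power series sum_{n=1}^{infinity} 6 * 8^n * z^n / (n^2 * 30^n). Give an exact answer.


Step 1: General term a_n = 6 * 8^n / (n^2 * 30^n)
Step 2: By the root test, |a_n|^(1/n) = 6^(1/n) * 8 / (n^(2/n) * 30) -> 8/30 as n -> infinity (since 6^(1/n) -> 1 and n^(2/n) -> 1)
Step 3: R = 1/lim|a_n|^(1/n) = 30/8 = 15/4

15/4


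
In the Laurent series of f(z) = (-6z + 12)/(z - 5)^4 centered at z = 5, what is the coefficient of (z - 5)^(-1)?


Step 1: Write the numerator in powers of (z - 5): -6z + 12 = -6(z - 5) + (-6*5 + 12) = -6(z - 5) - 18
Step 2: Divide by (z - 5)^4: f(z) = -18(z - 5)^(-4) - 6(z - 5)^(-3)
Step 3: This finite sum is the Laurent series of f about z = 5.
Step 4: Only the powers -4 and -3 appear, so the coefficient of (z - 5)^(-1) = 0

0


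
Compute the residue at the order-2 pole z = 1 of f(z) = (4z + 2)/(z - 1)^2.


Step 1: Pole of order 2 at z = 1
Step 2: Res = lim d/dz [(z - 1)^2 * f(z)] as z -> 1
Step 3: (z - 1)^2 * f(z) = 4z + 2
Step 4: d/dz[4z + 2] = 4

4


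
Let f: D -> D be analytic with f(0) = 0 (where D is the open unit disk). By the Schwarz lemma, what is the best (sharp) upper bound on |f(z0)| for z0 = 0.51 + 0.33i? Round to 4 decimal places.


Step 1: Schwarz lemma: if f: D -> D is analytic with f(0) = 0, then |f(z)| <= |z| for all z in D, and this is sharp (f(z) = z).
Step 2: |z0|^2 = 0.51^2 + 0.33^2 = 0.369
Step 3: |z0| = sqrt(0.369) = 0.607454
Step 4: Best bound = |z0| = 0.6075

0.6075
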